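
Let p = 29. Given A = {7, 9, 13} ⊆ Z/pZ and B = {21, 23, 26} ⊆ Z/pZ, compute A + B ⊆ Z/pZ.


Work in Z/29Z: reduce every sum a + b modulo 29.
Enumerate all 9 pairs:
a = 7: 7+21=28, 7+23=1, 7+26=4
a = 9: 9+21=1, 9+23=3, 9+26=6
a = 13: 13+21=5, 13+23=7, 13+26=10
Distinct residues collected: {1, 3, 4, 5, 6, 7, 10, 28}
|A + B| = 8 (out of 29 total residues).

A + B = {1, 3, 4, 5, 6, 7, 10, 28}


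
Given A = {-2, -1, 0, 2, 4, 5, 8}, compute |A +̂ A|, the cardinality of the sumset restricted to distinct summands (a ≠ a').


Restricted sumset: A +̂ A = {a + a' : a ∈ A, a' ∈ A, a ≠ a'}.
Equivalently, take A + A and drop any sum 2a that is achievable ONLY as a + a for a ∈ A (i.e. sums representable only with equal summands).
Enumerate pairs (a, a') with a < a' (symmetric, so each unordered pair gives one sum; this covers all a ≠ a'):
  -2 + -1 = -3
  -2 + 0 = -2
  -2 + 2 = 0
  -2 + 4 = 2
  -2 + 5 = 3
  -2 + 8 = 6
  -1 + 0 = -1
  -1 + 2 = 1
  -1 + 4 = 3
  -1 + 5 = 4
  -1 + 8 = 7
  0 + 2 = 2
  0 + 4 = 4
  0 + 5 = 5
  0 + 8 = 8
  2 + 4 = 6
  2 + 5 = 7
  2 + 8 = 10
  4 + 5 = 9
  4 + 8 = 12
  5 + 8 = 13
Collected distinct sums: {-3, -2, -1, 0, 1, 2, 3, 4, 5, 6, 7, 8, 9, 10, 12, 13}
|A +̂ A| = 16
(Reference bound: |A +̂ A| ≥ 2|A| - 3 for |A| ≥ 2, with |A| = 7 giving ≥ 11.)

|A +̂ A| = 16


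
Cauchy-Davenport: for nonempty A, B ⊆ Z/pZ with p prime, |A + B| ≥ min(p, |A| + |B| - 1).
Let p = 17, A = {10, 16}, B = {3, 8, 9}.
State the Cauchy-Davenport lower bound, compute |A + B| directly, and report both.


Cauchy-Davenport: |A + B| ≥ min(p, |A| + |B| - 1) for A, B nonempty in Z/pZ.
|A| = 2, |B| = 3, p = 17.
CD lower bound = min(17, 2 + 3 - 1) = min(17, 4) = 4.
Compute A + B mod 17 directly:
a = 10: 10+3=13, 10+8=1, 10+9=2
a = 16: 16+3=2, 16+8=7, 16+9=8
A + B = {1, 2, 7, 8, 13}, so |A + B| = 5.
Verify: 5 ≥ 4? Yes ✓.

CD lower bound = 4, actual |A + B| = 5.


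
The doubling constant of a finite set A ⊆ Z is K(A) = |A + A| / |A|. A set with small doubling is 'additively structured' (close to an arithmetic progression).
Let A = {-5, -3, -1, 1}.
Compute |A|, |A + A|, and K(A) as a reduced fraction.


|A| = 4.
Compute A + A by enumerating all 16 pairs.
A + A = {-10, -8, -6, -4, -2, 0, 2}, so |A + A| = 7.
K = |A + A| / |A| = 7/4 (already in lowest terms) ≈ 1.7500.
Reference: AP of size 4 gives K = 7/4 ≈ 1.7500; a fully generic set of size 4 gives K ≈ 2.5000.

|A| = 4, |A + A| = 7, K = 7/4.


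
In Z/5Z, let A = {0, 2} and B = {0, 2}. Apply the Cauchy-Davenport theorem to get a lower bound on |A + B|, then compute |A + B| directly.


Cauchy-Davenport: |A + B| ≥ min(p, |A| + |B| - 1) for A, B nonempty in Z/pZ.
|A| = 2, |B| = 2, p = 5.
CD lower bound = min(5, 2 + 2 - 1) = min(5, 3) = 3.
Compute A + B mod 5 directly:
a = 0: 0+0=0, 0+2=2
a = 2: 2+0=2, 2+2=4
A + B = {0, 2, 4}, so |A + B| = 3.
Verify: 3 ≥ 3? Yes ✓.

CD lower bound = 3, actual |A + B| = 3.


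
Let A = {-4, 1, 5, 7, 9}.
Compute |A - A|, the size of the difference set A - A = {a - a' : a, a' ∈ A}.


A - A = {a - a' : a, a' ∈ A}; |A| = 5.
Bounds: 2|A|-1 ≤ |A - A| ≤ |A|² - |A| + 1, i.e. 9 ≤ |A - A| ≤ 21.
Note: 0 ∈ A - A always (from a - a). The set is symmetric: if d ∈ A - A then -d ∈ A - A.
Enumerate nonzero differences d = a - a' with a > a' (then include -d):
Positive differences: {2, 4, 5, 6, 8, 9, 11, 13}
Full difference set: {0} ∪ (positive diffs) ∪ (negative diffs).
|A - A| = 1 + 2·8 = 17 (matches direct enumeration: 17).

|A - A| = 17


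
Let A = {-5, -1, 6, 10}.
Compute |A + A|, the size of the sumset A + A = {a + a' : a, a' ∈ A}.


A + A = {a + a' : a, a' ∈ A}; |A| = 4.
General bounds: 2|A| - 1 ≤ |A + A| ≤ |A|(|A|+1)/2, i.e. 7 ≤ |A + A| ≤ 10.
Lower bound 2|A|-1 is attained iff A is an arithmetic progression.
Enumerate sums a + a' for a ≤ a' (symmetric, so this suffices):
a = -5: -5+-5=-10, -5+-1=-6, -5+6=1, -5+10=5
a = -1: -1+-1=-2, -1+6=5, -1+10=9
a = 6: 6+6=12, 6+10=16
a = 10: 10+10=20
Distinct sums: {-10, -6, -2, 1, 5, 9, 12, 16, 20}
|A + A| = 9

|A + A| = 9


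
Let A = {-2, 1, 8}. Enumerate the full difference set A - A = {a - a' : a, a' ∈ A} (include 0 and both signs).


A - A = {a - a' : a, a' ∈ A}.
Compute a - a' for each ordered pair (a, a'):
a = -2: -2--2=0, -2-1=-3, -2-8=-10
a = 1: 1--2=3, 1-1=0, 1-8=-7
a = 8: 8--2=10, 8-1=7, 8-8=0
Collecting distinct values (and noting 0 appears from a-a):
A - A = {-10, -7, -3, 0, 3, 7, 10}
|A - A| = 7

A - A = {-10, -7, -3, 0, 3, 7, 10}


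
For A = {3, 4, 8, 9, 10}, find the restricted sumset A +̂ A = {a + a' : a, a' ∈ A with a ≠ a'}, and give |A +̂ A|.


Restricted sumset: A +̂ A = {a + a' : a ∈ A, a' ∈ A, a ≠ a'}.
Equivalently, take A + A and drop any sum 2a that is achievable ONLY as a + a for a ∈ A (i.e. sums representable only with equal summands).
Enumerate pairs (a, a') with a < a' (symmetric, so each unordered pair gives one sum; this covers all a ≠ a'):
  3 + 4 = 7
  3 + 8 = 11
  3 + 9 = 12
  3 + 10 = 13
  4 + 8 = 12
  4 + 9 = 13
  4 + 10 = 14
  8 + 9 = 17
  8 + 10 = 18
  9 + 10 = 19
Collected distinct sums: {7, 11, 12, 13, 14, 17, 18, 19}
|A +̂ A| = 8
(Reference bound: |A +̂ A| ≥ 2|A| - 3 for |A| ≥ 2, with |A| = 5 giving ≥ 7.)

|A +̂ A| = 8


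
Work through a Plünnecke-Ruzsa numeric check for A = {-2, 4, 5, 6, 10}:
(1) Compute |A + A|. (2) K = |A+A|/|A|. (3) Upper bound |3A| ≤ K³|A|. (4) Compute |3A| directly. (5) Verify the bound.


|A| = 5.
Step 1: Compute A + A by enumerating all 25 pairs.
A + A = {-4, 2, 3, 4, 8, 9, 10, 11, 12, 14, 15, 16, 20}, so |A + A| = 13.
Step 2: Doubling constant K = |A + A|/|A| = 13/5 = 13/5 ≈ 2.6000.
Step 3: Plünnecke-Ruzsa gives |3A| ≤ K³·|A| = (2.6000)³ · 5 ≈ 87.8800.
Step 4: Compute 3A = A + A + A directly by enumerating all triples (a,b,c) ∈ A³; |3A| = 24.
Step 5: Check 24 ≤ 87.8800? Yes ✓.

K = 13/5, Plünnecke-Ruzsa bound K³|A| ≈ 87.8800, |3A| = 24, inequality holds.


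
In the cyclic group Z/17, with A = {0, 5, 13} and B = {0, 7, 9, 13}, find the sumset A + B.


Work in Z/17Z: reduce every sum a + b modulo 17.
Enumerate all 12 pairs:
a = 0: 0+0=0, 0+7=7, 0+9=9, 0+13=13
a = 5: 5+0=5, 5+7=12, 5+9=14, 5+13=1
a = 13: 13+0=13, 13+7=3, 13+9=5, 13+13=9
Distinct residues collected: {0, 1, 3, 5, 7, 9, 12, 13, 14}
|A + B| = 9 (out of 17 total residues).

A + B = {0, 1, 3, 5, 7, 9, 12, 13, 14}


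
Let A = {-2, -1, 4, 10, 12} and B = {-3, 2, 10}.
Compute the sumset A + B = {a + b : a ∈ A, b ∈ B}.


A + B = {a + b : a ∈ A, b ∈ B}.
Enumerate all |A|·|B| = 5·3 = 15 pairs (a, b) and collect distinct sums.
a = -2: -2+-3=-5, -2+2=0, -2+10=8
a = -1: -1+-3=-4, -1+2=1, -1+10=9
a = 4: 4+-3=1, 4+2=6, 4+10=14
a = 10: 10+-3=7, 10+2=12, 10+10=20
a = 12: 12+-3=9, 12+2=14, 12+10=22
Collecting distinct sums: A + B = {-5, -4, 0, 1, 6, 7, 8, 9, 12, 14, 20, 22}
|A + B| = 12

A + B = {-5, -4, 0, 1, 6, 7, 8, 9, 12, 14, 20, 22}


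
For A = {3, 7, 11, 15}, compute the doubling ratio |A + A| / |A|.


|A| = 4.
Compute A + A by enumerating all 16 pairs.
A + A = {6, 10, 14, 18, 22, 26, 30}, so |A + A| = 7.
K = |A + A| / |A| = 7/4 (already in lowest terms) ≈ 1.7500.
Reference: AP of size 4 gives K = 7/4 ≈ 1.7500; a fully generic set of size 4 gives K ≈ 2.5000.

|A| = 4, |A + A| = 7, K = 7/4.


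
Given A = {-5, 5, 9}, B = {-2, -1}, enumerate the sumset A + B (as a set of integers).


A + B = {a + b : a ∈ A, b ∈ B}.
Enumerate all |A|·|B| = 3·2 = 6 pairs (a, b) and collect distinct sums.
a = -5: -5+-2=-7, -5+-1=-6
a = 5: 5+-2=3, 5+-1=4
a = 9: 9+-2=7, 9+-1=8
Collecting distinct sums: A + B = {-7, -6, 3, 4, 7, 8}
|A + B| = 6

A + B = {-7, -6, 3, 4, 7, 8}


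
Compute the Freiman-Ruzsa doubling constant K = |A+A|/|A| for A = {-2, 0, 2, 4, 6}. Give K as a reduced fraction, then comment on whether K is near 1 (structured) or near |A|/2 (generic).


|A| = 5.
Compute A + A by enumerating all 25 pairs.
A + A = {-4, -2, 0, 2, 4, 6, 8, 10, 12}, so |A + A| = 9.
K = |A + A| / |A| = 9/5 (already in lowest terms) ≈ 1.8000.
Reference: AP of size 5 gives K = 9/5 ≈ 1.8000; a fully generic set of size 5 gives K ≈ 3.0000.

|A| = 5, |A + A| = 9, K = 9/5.


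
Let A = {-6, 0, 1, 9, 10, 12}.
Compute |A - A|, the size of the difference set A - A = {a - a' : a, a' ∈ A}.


A - A = {a - a' : a, a' ∈ A}; |A| = 6.
Bounds: 2|A|-1 ≤ |A - A| ≤ |A|² - |A| + 1, i.e. 11 ≤ |A - A| ≤ 31.
Note: 0 ∈ A - A always (from a - a). The set is symmetric: if d ∈ A - A then -d ∈ A - A.
Enumerate nonzero differences d = a - a' with a > a' (then include -d):
Positive differences: {1, 2, 3, 6, 7, 8, 9, 10, 11, 12, 15, 16, 18}
Full difference set: {0} ∪ (positive diffs) ∪ (negative diffs).
|A - A| = 1 + 2·13 = 27 (matches direct enumeration: 27).

|A - A| = 27


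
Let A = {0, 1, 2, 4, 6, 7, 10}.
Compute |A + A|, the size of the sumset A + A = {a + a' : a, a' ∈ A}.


A + A = {a + a' : a, a' ∈ A}; |A| = 7.
General bounds: 2|A| - 1 ≤ |A + A| ≤ |A|(|A|+1)/2, i.e. 13 ≤ |A + A| ≤ 28.
Lower bound 2|A|-1 is attained iff A is an arithmetic progression.
Enumerate sums a + a' for a ≤ a' (symmetric, so this suffices):
a = 0: 0+0=0, 0+1=1, 0+2=2, 0+4=4, 0+6=6, 0+7=7, 0+10=10
a = 1: 1+1=2, 1+2=3, 1+4=5, 1+6=7, 1+7=8, 1+10=11
a = 2: 2+2=4, 2+4=6, 2+6=8, 2+7=9, 2+10=12
a = 4: 4+4=8, 4+6=10, 4+7=11, 4+10=14
a = 6: 6+6=12, 6+7=13, 6+10=16
a = 7: 7+7=14, 7+10=17
a = 10: 10+10=20
Distinct sums: {0, 1, 2, 3, 4, 5, 6, 7, 8, 9, 10, 11, 12, 13, 14, 16, 17, 20}
|A + A| = 18

|A + A| = 18


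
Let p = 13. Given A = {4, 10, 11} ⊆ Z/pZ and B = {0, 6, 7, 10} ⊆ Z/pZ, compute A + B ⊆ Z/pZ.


Work in Z/13Z: reduce every sum a + b modulo 13.
Enumerate all 12 pairs:
a = 4: 4+0=4, 4+6=10, 4+7=11, 4+10=1
a = 10: 10+0=10, 10+6=3, 10+7=4, 10+10=7
a = 11: 11+0=11, 11+6=4, 11+7=5, 11+10=8
Distinct residues collected: {1, 3, 4, 5, 7, 8, 10, 11}
|A + B| = 8 (out of 13 total residues).

A + B = {1, 3, 4, 5, 7, 8, 10, 11}


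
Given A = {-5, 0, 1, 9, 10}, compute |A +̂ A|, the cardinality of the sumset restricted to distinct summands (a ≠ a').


Restricted sumset: A +̂ A = {a + a' : a ∈ A, a' ∈ A, a ≠ a'}.
Equivalently, take A + A and drop any sum 2a that is achievable ONLY as a + a for a ∈ A (i.e. sums representable only with equal summands).
Enumerate pairs (a, a') with a < a' (symmetric, so each unordered pair gives one sum; this covers all a ≠ a'):
  -5 + 0 = -5
  -5 + 1 = -4
  -5 + 9 = 4
  -5 + 10 = 5
  0 + 1 = 1
  0 + 9 = 9
  0 + 10 = 10
  1 + 9 = 10
  1 + 10 = 11
  9 + 10 = 19
Collected distinct sums: {-5, -4, 1, 4, 5, 9, 10, 11, 19}
|A +̂ A| = 9
(Reference bound: |A +̂ A| ≥ 2|A| - 3 for |A| ≥ 2, with |A| = 5 giving ≥ 7.)

|A +̂ A| = 9


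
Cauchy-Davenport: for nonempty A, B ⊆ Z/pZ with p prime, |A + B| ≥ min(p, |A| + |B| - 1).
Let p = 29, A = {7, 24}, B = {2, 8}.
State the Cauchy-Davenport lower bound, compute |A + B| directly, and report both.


Cauchy-Davenport: |A + B| ≥ min(p, |A| + |B| - 1) for A, B nonempty in Z/pZ.
|A| = 2, |B| = 2, p = 29.
CD lower bound = min(29, 2 + 2 - 1) = min(29, 3) = 3.
Compute A + B mod 29 directly:
a = 7: 7+2=9, 7+8=15
a = 24: 24+2=26, 24+8=3
A + B = {3, 9, 15, 26}, so |A + B| = 4.
Verify: 4 ≥ 3? Yes ✓.

CD lower bound = 3, actual |A + B| = 4.


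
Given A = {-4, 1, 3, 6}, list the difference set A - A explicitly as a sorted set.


A - A = {a - a' : a, a' ∈ A}.
Compute a - a' for each ordered pair (a, a'):
a = -4: -4--4=0, -4-1=-5, -4-3=-7, -4-6=-10
a = 1: 1--4=5, 1-1=0, 1-3=-2, 1-6=-5
a = 3: 3--4=7, 3-1=2, 3-3=0, 3-6=-3
a = 6: 6--4=10, 6-1=5, 6-3=3, 6-6=0
Collecting distinct values (and noting 0 appears from a-a):
A - A = {-10, -7, -5, -3, -2, 0, 2, 3, 5, 7, 10}
|A - A| = 11

A - A = {-10, -7, -5, -3, -2, 0, 2, 3, 5, 7, 10}


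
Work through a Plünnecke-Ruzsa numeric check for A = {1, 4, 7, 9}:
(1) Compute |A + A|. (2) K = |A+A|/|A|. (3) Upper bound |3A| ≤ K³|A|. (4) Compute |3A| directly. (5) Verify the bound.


|A| = 4.
Step 1: Compute A + A by enumerating all 16 pairs.
A + A = {2, 5, 8, 10, 11, 13, 14, 16, 18}, so |A + A| = 9.
Step 2: Doubling constant K = |A + A|/|A| = 9/4 = 9/4 ≈ 2.2500.
Step 3: Plünnecke-Ruzsa gives |3A| ≤ K³·|A| = (2.2500)³ · 4 ≈ 45.5625.
Step 4: Compute 3A = A + A + A directly by enumerating all triples (a,b,c) ∈ A³; |3A| = 16.
Step 5: Check 16 ≤ 45.5625? Yes ✓.

K = 9/4, Plünnecke-Ruzsa bound K³|A| ≈ 45.5625, |3A| = 16, inequality holds.


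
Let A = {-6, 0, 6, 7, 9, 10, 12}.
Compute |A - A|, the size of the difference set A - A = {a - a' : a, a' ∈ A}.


A - A = {a - a' : a, a' ∈ A}; |A| = 7.
Bounds: 2|A|-1 ≤ |A - A| ≤ |A|² - |A| + 1, i.e. 13 ≤ |A - A| ≤ 43.
Note: 0 ∈ A - A always (from a - a). The set is symmetric: if d ∈ A - A then -d ∈ A - A.
Enumerate nonzero differences d = a - a' with a > a' (then include -d):
Positive differences: {1, 2, 3, 4, 5, 6, 7, 9, 10, 12, 13, 15, 16, 18}
Full difference set: {0} ∪ (positive diffs) ∪ (negative diffs).
|A - A| = 1 + 2·14 = 29 (matches direct enumeration: 29).

|A - A| = 29


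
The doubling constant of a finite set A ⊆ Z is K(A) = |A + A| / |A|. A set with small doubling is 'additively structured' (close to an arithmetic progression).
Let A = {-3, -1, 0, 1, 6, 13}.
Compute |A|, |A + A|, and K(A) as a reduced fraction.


|A| = 6.
Compute A + A by enumerating all 36 pairs.
A + A = {-6, -4, -3, -2, -1, 0, 1, 2, 3, 5, 6, 7, 10, 12, 13, 14, 19, 26}, so |A + A| = 18.
K = |A + A| / |A| = 18/6 = 3/1 ≈ 3.0000.
Reference: AP of size 6 gives K = 11/6 ≈ 1.8333; a fully generic set of size 6 gives K ≈ 3.5000.

|A| = 6, |A + A| = 18, K = 18/6 = 3/1.


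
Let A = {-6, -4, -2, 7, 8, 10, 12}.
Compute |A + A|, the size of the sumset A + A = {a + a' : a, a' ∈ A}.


A + A = {a + a' : a, a' ∈ A}; |A| = 7.
General bounds: 2|A| - 1 ≤ |A + A| ≤ |A|(|A|+1)/2, i.e. 13 ≤ |A + A| ≤ 28.
Lower bound 2|A|-1 is attained iff A is an arithmetic progression.
Enumerate sums a + a' for a ≤ a' (symmetric, so this suffices):
a = -6: -6+-6=-12, -6+-4=-10, -6+-2=-8, -6+7=1, -6+8=2, -6+10=4, -6+12=6
a = -4: -4+-4=-8, -4+-2=-6, -4+7=3, -4+8=4, -4+10=6, -4+12=8
a = -2: -2+-2=-4, -2+7=5, -2+8=6, -2+10=8, -2+12=10
a = 7: 7+7=14, 7+8=15, 7+10=17, 7+12=19
a = 8: 8+8=16, 8+10=18, 8+12=20
a = 10: 10+10=20, 10+12=22
a = 12: 12+12=24
Distinct sums: {-12, -10, -8, -6, -4, 1, 2, 3, 4, 5, 6, 8, 10, 14, 15, 16, 17, 18, 19, 20, 22, 24}
|A + A| = 22

|A + A| = 22


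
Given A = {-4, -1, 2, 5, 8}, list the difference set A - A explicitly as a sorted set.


A - A = {a - a' : a, a' ∈ A}.
Compute a - a' for each ordered pair (a, a'):
a = -4: -4--4=0, -4--1=-3, -4-2=-6, -4-5=-9, -4-8=-12
a = -1: -1--4=3, -1--1=0, -1-2=-3, -1-5=-6, -1-8=-9
a = 2: 2--4=6, 2--1=3, 2-2=0, 2-5=-3, 2-8=-6
a = 5: 5--4=9, 5--1=6, 5-2=3, 5-5=0, 5-8=-3
a = 8: 8--4=12, 8--1=9, 8-2=6, 8-5=3, 8-8=0
Collecting distinct values (and noting 0 appears from a-a):
A - A = {-12, -9, -6, -3, 0, 3, 6, 9, 12}
|A - A| = 9

A - A = {-12, -9, -6, -3, 0, 3, 6, 9, 12}


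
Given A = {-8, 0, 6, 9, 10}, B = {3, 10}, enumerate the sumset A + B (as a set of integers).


A + B = {a + b : a ∈ A, b ∈ B}.
Enumerate all |A|·|B| = 5·2 = 10 pairs (a, b) and collect distinct sums.
a = -8: -8+3=-5, -8+10=2
a = 0: 0+3=3, 0+10=10
a = 6: 6+3=9, 6+10=16
a = 9: 9+3=12, 9+10=19
a = 10: 10+3=13, 10+10=20
Collecting distinct sums: A + B = {-5, 2, 3, 9, 10, 12, 13, 16, 19, 20}
|A + B| = 10

A + B = {-5, 2, 3, 9, 10, 12, 13, 16, 19, 20}


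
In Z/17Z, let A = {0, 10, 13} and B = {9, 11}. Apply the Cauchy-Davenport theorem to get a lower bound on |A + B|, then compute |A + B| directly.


Cauchy-Davenport: |A + B| ≥ min(p, |A| + |B| - 1) for A, B nonempty in Z/pZ.
|A| = 3, |B| = 2, p = 17.
CD lower bound = min(17, 3 + 2 - 1) = min(17, 4) = 4.
Compute A + B mod 17 directly:
a = 0: 0+9=9, 0+11=11
a = 10: 10+9=2, 10+11=4
a = 13: 13+9=5, 13+11=7
A + B = {2, 4, 5, 7, 9, 11}, so |A + B| = 6.
Verify: 6 ≥ 4? Yes ✓.

CD lower bound = 4, actual |A + B| = 6.


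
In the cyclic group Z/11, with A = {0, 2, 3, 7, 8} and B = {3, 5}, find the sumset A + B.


Work in Z/11Z: reduce every sum a + b modulo 11.
Enumerate all 10 pairs:
a = 0: 0+3=3, 0+5=5
a = 2: 2+3=5, 2+5=7
a = 3: 3+3=6, 3+5=8
a = 7: 7+3=10, 7+5=1
a = 8: 8+3=0, 8+5=2
Distinct residues collected: {0, 1, 2, 3, 5, 6, 7, 8, 10}
|A + B| = 9 (out of 11 total residues).

A + B = {0, 1, 2, 3, 5, 6, 7, 8, 10}


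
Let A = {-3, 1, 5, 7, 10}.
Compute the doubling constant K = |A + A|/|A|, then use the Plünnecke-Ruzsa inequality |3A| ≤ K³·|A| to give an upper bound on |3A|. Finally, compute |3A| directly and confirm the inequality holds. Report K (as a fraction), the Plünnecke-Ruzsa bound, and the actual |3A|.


|A| = 5.
Step 1: Compute A + A by enumerating all 25 pairs.
A + A = {-6, -2, 2, 4, 6, 7, 8, 10, 11, 12, 14, 15, 17, 20}, so |A + A| = 14.
Step 2: Doubling constant K = |A + A|/|A| = 14/5 = 14/5 ≈ 2.8000.
Step 3: Plünnecke-Ruzsa gives |3A| ≤ K³·|A| = (2.8000)³ · 5 ≈ 109.7600.
Step 4: Compute 3A = A + A + A directly by enumerating all triples (a,b,c) ∈ A³; |3A| = 26.
Step 5: Check 26 ≤ 109.7600? Yes ✓.

K = 14/5, Plünnecke-Ruzsa bound K³|A| ≈ 109.7600, |3A| = 26, inequality holds.


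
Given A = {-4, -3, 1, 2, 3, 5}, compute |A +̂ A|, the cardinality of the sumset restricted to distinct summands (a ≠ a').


Restricted sumset: A +̂ A = {a + a' : a ∈ A, a' ∈ A, a ≠ a'}.
Equivalently, take A + A and drop any sum 2a that is achievable ONLY as a + a for a ∈ A (i.e. sums representable only with equal summands).
Enumerate pairs (a, a') with a < a' (symmetric, so each unordered pair gives one sum; this covers all a ≠ a'):
  -4 + -3 = -7
  -4 + 1 = -3
  -4 + 2 = -2
  -4 + 3 = -1
  -4 + 5 = 1
  -3 + 1 = -2
  -3 + 2 = -1
  -3 + 3 = 0
  -3 + 5 = 2
  1 + 2 = 3
  1 + 3 = 4
  1 + 5 = 6
  2 + 3 = 5
  2 + 5 = 7
  3 + 5 = 8
Collected distinct sums: {-7, -3, -2, -1, 0, 1, 2, 3, 4, 5, 6, 7, 8}
|A +̂ A| = 13
(Reference bound: |A +̂ A| ≥ 2|A| - 3 for |A| ≥ 2, with |A| = 6 giving ≥ 9.)

|A +̂ A| = 13


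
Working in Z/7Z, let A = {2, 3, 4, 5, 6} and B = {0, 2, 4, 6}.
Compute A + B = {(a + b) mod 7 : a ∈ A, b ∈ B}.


Work in Z/7Z: reduce every sum a + b modulo 7.
Enumerate all 20 pairs:
a = 2: 2+0=2, 2+2=4, 2+4=6, 2+6=1
a = 3: 3+0=3, 3+2=5, 3+4=0, 3+6=2
a = 4: 4+0=4, 4+2=6, 4+4=1, 4+6=3
a = 5: 5+0=5, 5+2=0, 5+4=2, 5+6=4
a = 6: 6+0=6, 6+2=1, 6+4=3, 6+6=5
Distinct residues collected: {0, 1, 2, 3, 4, 5, 6}
|A + B| = 7 (out of 7 total residues).

A + B = {0, 1, 2, 3, 4, 5, 6}


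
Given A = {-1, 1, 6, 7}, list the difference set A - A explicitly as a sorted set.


A - A = {a - a' : a, a' ∈ A}.
Compute a - a' for each ordered pair (a, a'):
a = -1: -1--1=0, -1-1=-2, -1-6=-7, -1-7=-8
a = 1: 1--1=2, 1-1=0, 1-6=-5, 1-7=-6
a = 6: 6--1=7, 6-1=5, 6-6=0, 6-7=-1
a = 7: 7--1=8, 7-1=6, 7-6=1, 7-7=0
Collecting distinct values (and noting 0 appears from a-a):
A - A = {-8, -7, -6, -5, -2, -1, 0, 1, 2, 5, 6, 7, 8}
|A - A| = 13

A - A = {-8, -7, -6, -5, -2, -1, 0, 1, 2, 5, 6, 7, 8}


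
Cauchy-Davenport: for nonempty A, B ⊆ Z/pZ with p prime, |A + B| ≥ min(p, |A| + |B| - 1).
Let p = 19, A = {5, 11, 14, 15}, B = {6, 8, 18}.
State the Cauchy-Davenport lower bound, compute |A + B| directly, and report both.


Cauchy-Davenport: |A + B| ≥ min(p, |A| + |B| - 1) for A, B nonempty in Z/pZ.
|A| = 4, |B| = 3, p = 19.
CD lower bound = min(19, 4 + 3 - 1) = min(19, 6) = 6.
Compute A + B mod 19 directly:
a = 5: 5+6=11, 5+8=13, 5+18=4
a = 11: 11+6=17, 11+8=0, 11+18=10
a = 14: 14+6=1, 14+8=3, 14+18=13
a = 15: 15+6=2, 15+8=4, 15+18=14
A + B = {0, 1, 2, 3, 4, 10, 11, 13, 14, 17}, so |A + B| = 10.
Verify: 10 ≥ 6? Yes ✓.

CD lower bound = 6, actual |A + B| = 10.


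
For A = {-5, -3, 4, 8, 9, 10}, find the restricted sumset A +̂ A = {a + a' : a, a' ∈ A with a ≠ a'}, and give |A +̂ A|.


Restricted sumset: A +̂ A = {a + a' : a ∈ A, a' ∈ A, a ≠ a'}.
Equivalently, take A + A and drop any sum 2a that is achievable ONLY as a + a for a ∈ A (i.e. sums representable only with equal summands).
Enumerate pairs (a, a') with a < a' (symmetric, so each unordered pair gives one sum; this covers all a ≠ a'):
  -5 + -3 = -8
  -5 + 4 = -1
  -5 + 8 = 3
  -5 + 9 = 4
  -5 + 10 = 5
  -3 + 4 = 1
  -3 + 8 = 5
  -3 + 9 = 6
  -3 + 10 = 7
  4 + 8 = 12
  4 + 9 = 13
  4 + 10 = 14
  8 + 9 = 17
  8 + 10 = 18
  9 + 10 = 19
Collected distinct sums: {-8, -1, 1, 3, 4, 5, 6, 7, 12, 13, 14, 17, 18, 19}
|A +̂ A| = 14
(Reference bound: |A +̂ A| ≥ 2|A| - 3 for |A| ≥ 2, with |A| = 6 giving ≥ 9.)

|A +̂ A| = 14


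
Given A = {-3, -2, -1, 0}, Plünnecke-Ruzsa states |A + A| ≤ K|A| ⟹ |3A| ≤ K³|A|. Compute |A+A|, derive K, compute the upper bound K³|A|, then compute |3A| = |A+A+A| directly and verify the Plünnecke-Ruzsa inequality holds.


|A| = 4.
Step 1: Compute A + A by enumerating all 16 pairs.
A + A = {-6, -5, -4, -3, -2, -1, 0}, so |A + A| = 7.
Step 2: Doubling constant K = |A + A|/|A| = 7/4 = 7/4 ≈ 1.7500.
Step 3: Plünnecke-Ruzsa gives |3A| ≤ K³·|A| = (1.7500)³ · 4 ≈ 21.4375.
Step 4: Compute 3A = A + A + A directly by enumerating all triples (a,b,c) ∈ A³; |3A| = 10.
Step 5: Check 10 ≤ 21.4375? Yes ✓.

K = 7/4, Plünnecke-Ruzsa bound K³|A| ≈ 21.4375, |3A| = 10, inequality holds.


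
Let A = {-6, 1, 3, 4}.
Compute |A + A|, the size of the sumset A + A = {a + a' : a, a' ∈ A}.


A + A = {a + a' : a, a' ∈ A}; |A| = 4.
General bounds: 2|A| - 1 ≤ |A + A| ≤ |A|(|A|+1)/2, i.e. 7 ≤ |A + A| ≤ 10.
Lower bound 2|A|-1 is attained iff A is an arithmetic progression.
Enumerate sums a + a' for a ≤ a' (symmetric, so this suffices):
a = -6: -6+-6=-12, -6+1=-5, -6+3=-3, -6+4=-2
a = 1: 1+1=2, 1+3=4, 1+4=5
a = 3: 3+3=6, 3+4=7
a = 4: 4+4=8
Distinct sums: {-12, -5, -3, -2, 2, 4, 5, 6, 7, 8}
|A + A| = 10

|A + A| = 10


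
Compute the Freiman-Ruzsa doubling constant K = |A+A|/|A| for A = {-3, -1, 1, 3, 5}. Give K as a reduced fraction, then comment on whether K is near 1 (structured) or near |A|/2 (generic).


|A| = 5.
Compute A + A by enumerating all 25 pairs.
A + A = {-6, -4, -2, 0, 2, 4, 6, 8, 10}, so |A + A| = 9.
K = |A + A| / |A| = 9/5 (already in lowest terms) ≈ 1.8000.
Reference: AP of size 5 gives K = 9/5 ≈ 1.8000; a fully generic set of size 5 gives K ≈ 3.0000.

|A| = 5, |A + A| = 9, K = 9/5.


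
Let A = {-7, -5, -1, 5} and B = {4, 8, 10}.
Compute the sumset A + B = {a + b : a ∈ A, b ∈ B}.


A + B = {a + b : a ∈ A, b ∈ B}.
Enumerate all |A|·|B| = 4·3 = 12 pairs (a, b) and collect distinct sums.
a = -7: -7+4=-3, -7+8=1, -7+10=3
a = -5: -5+4=-1, -5+8=3, -5+10=5
a = -1: -1+4=3, -1+8=7, -1+10=9
a = 5: 5+4=9, 5+8=13, 5+10=15
Collecting distinct sums: A + B = {-3, -1, 1, 3, 5, 7, 9, 13, 15}
|A + B| = 9

A + B = {-3, -1, 1, 3, 5, 7, 9, 13, 15}


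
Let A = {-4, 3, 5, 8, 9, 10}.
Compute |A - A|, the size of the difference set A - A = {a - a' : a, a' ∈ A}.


A - A = {a - a' : a, a' ∈ A}; |A| = 6.
Bounds: 2|A|-1 ≤ |A - A| ≤ |A|² - |A| + 1, i.e. 11 ≤ |A - A| ≤ 31.
Note: 0 ∈ A - A always (from a - a). The set is symmetric: if d ∈ A - A then -d ∈ A - A.
Enumerate nonzero differences d = a - a' with a > a' (then include -d):
Positive differences: {1, 2, 3, 4, 5, 6, 7, 9, 12, 13, 14}
Full difference set: {0} ∪ (positive diffs) ∪ (negative diffs).
|A - A| = 1 + 2·11 = 23 (matches direct enumeration: 23).

|A - A| = 23


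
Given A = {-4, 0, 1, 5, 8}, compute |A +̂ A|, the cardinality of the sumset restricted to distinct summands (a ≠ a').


Restricted sumset: A +̂ A = {a + a' : a ∈ A, a' ∈ A, a ≠ a'}.
Equivalently, take A + A and drop any sum 2a that is achievable ONLY as a + a for a ∈ A (i.e. sums representable only with equal summands).
Enumerate pairs (a, a') with a < a' (symmetric, so each unordered pair gives one sum; this covers all a ≠ a'):
  -4 + 0 = -4
  -4 + 1 = -3
  -4 + 5 = 1
  -4 + 8 = 4
  0 + 1 = 1
  0 + 5 = 5
  0 + 8 = 8
  1 + 5 = 6
  1 + 8 = 9
  5 + 8 = 13
Collected distinct sums: {-4, -3, 1, 4, 5, 6, 8, 9, 13}
|A +̂ A| = 9
(Reference bound: |A +̂ A| ≥ 2|A| - 3 for |A| ≥ 2, with |A| = 5 giving ≥ 7.)

|A +̂ A| = 9


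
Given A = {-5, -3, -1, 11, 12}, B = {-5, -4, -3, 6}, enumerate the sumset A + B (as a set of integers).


A + B = {a + b : a ∈ A, b ∈ B}.
Enumerate all |A|·|B| = 5·4 = 20 pairs (a, b) and collect distinct sums.
a = -5: -5+-5=-10, -5+-4=-9, -5+-3=-8, -5+6=1
a = -3: -3+-5=-8, -3+-4=-7, -3+-3=-6, -3+6=3
a = -1: -1+-5=-6, -1+-4=-5, -1+-3=-4, -1+6=5
a = 11: 11+-5=6, 11+-4=7, 11+-3=8, 11+6=17
a = 12: 12+-5=7, 12+-4=8, 12+-3=9, 12+6=18
Collecting distinct sums: A + B = {-10, -9, -8, -7, -6, -5, -4, 1, 3, 5, 6, 7, 8, 9, 17, 18}
|A + B| = 16

A + B = {-10, -9, -8, -7, -6, -5, -4, 1, 3, 5, 6, 7, 8, 9, 17, 18}


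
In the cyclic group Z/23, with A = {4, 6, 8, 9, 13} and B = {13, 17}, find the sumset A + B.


Work in Z/23Z: reduce every sum a + b modulo 23.
Enumerate all 10 pairs:
a = 4: 4+13=17, 4+17=21
a = 6: 6+13=19, 6+17=0
a = 8: 8+13=21, 8+17=2
a = 9: 9+13=22, 9+17=3
a = 13: 13+13=3, 13+17=7
Distinct residues collected: {0, 2, 3, 7, 17, 19, 21, 22}
|A + B| = 8 (out of 23 total residues).

A + B = {0, 2, 3, 7, 17, 19, 21, 22}


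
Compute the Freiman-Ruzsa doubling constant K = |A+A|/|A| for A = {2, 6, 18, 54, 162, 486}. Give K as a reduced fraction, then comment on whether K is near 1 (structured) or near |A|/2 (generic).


|A| = 6.
Compute A + A by enumerating all 36 pairs.
A + A = {4, 8, 12, 20, 24, 36, 56, 60, 72, 108, 164, 168, 180, 216, 324, 488, 492, 504, 540, 648, 972}, so |A + A| = 21.
K = |A + A| / |A| = 21/6 = 7/2 ≈ 3.5000.
Reference: AP of size 6 gives K = 11/6 ≈ 1.8333; a fully generic set of size 6 gives K ≈ 3.5000.

|A| = 6, |A + A| = 21, K = 21/6 = 7/2.


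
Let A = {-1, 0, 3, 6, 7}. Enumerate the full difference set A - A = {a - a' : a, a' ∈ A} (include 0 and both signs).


A - A = {a - a' : a, a' ∈ A}.
Compute a - a' for each ordered pair (a, a'):
a = -1: -1--1=0, -1-0=-1, -1-3=-4, -1-6=-7, -1-7=-8
a = 0: 0--1=1, 0-0=0, 0-3=-3, 0-6=-6, 0-7=-7
a = 3: 3--1=4, 3-0=3, 3-3=0, 3-6=-3, 3-7=-4
a = 6: 6--1=7, 6-0=6, 6-3=3, 6-6=0, 6-7=-1
a = 7: 7--1=8, 7-0=7, 7-3=4, 7-6=1, 7-7=0
Collecting distinct values (and noting 0 appears from a-a):
A - A = {-8, -7, -6, -4, -3, -1, 0, 1, 3, 4, 6, 7, 8}
|A - A| = 13

A - A = {-8, -7, -6, -4, -3, -1, 0, 1, 3, 4, 6, 7, 8}


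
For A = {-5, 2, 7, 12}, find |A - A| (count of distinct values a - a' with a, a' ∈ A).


A - A = {a - a' : a, a' ∈ A}; |A| = 4.
Bounds: 2|A|-1 ≤ |A - A| ≤ |A|² - |A| + 1, i.e. 7 ≤ |A - A| ≤ 13.
Note: 0 ∈ A - A always (from a - a). The set is symmetric: if d ∈ A - A then -d ∈ A - A.
Enumerate nonzero differences d = a - a' with a > a' (then include -d):
Positive differences: {5, 7, 10, 12, 17}
Full difference set: {0} ∪ (positive diffs) ∪ (negative diffs).
|A - A| = 1 + 2·5 = 11 (matches direct enumeration: 11).

|A - A| = 11


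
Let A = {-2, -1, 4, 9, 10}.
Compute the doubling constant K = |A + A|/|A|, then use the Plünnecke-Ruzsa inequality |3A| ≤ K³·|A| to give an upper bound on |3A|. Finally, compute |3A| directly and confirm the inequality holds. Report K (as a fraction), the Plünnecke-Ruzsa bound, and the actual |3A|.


|A| = 5.
Step 1: Compute A + A by enumerating all 25 pairs.
A + A = {-4, -3, -2, 2, 3, 7, 8, 9, 13, 14, 18, 19, 20}, so |A + A| = 13.
Step 2: Doubling constant K = |A + A|/|A| = 13/5 = 13/5 ≈ 2.6000.
Step 3: Plünnecke-Ruzsa gives |3A| ≤ K³·|A| = (2.6000)³ · 5 ≈ 87.8800.
Step 4: Compute 3A = A + A + A directly by enumerating all triples (a,b,c) ∈ A³; |3A| = 25.
Step 5: Check 25 ≤ 87.8800? Yes ✓.

K = 13/5, Plünnecke-Ruzsa bound K³|A| ≈ 87.8800, |3A| = 25, inequality holds.


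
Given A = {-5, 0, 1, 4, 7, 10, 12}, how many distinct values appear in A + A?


A + A = {a + a' : a, a' ∈ A}; |A| = 7.
General bounds: 2|A| - 1 ≤ |A + A| ≤ |A|(|A|+1)/2, i.e. 13 ≤ |A + A| ≤ 28.
Lower bound 2|A|-1 is attained iff A is an arithmetic progression.
Enumerate sums a + a' for a ≤ a' (symmetric, so this suffices):
a = -5: -5+-5=-10, -5+0=-5, -5+1=-4, -5+4=-1, -5+7=2, -5+10=5, -5+12=7
a = 0: 0+0=0, 0+1=1, 0+4=4, 0+7=7, 0+10=10, 0+12=12
a = 1: 1+1=2, 1+4=5, 1+7=8, 1+10=11, 1+12=13
a = 4: 4+4=8, 4+7=11, 4+10=14, 4+12=16
a = 7: 7+7=14, 7+10=17, 7+12=19
a = 10: 10+10=20, 10+12=22
a = 12: 12+12=24
Distinct sums: {-10, -5, -4, -1, 0, 1, 2, 4, 5, 7, 8, 10, 11, 12, 13, 14, 16, 17, 19, 20, 22, 24}
|A + A| = 22

|A + A| = 22


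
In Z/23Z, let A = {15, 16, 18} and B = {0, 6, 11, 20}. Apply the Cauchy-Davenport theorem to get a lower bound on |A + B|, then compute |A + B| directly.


Cauchy-Davenport: |A + B| ≥ min(p, |A| + |B| - 1) for A, B nonempty in Z/pZ.
|A| = 3, |B| = 4, p = 23.
CD lower bound = min(23, 3 + 4 - 1) = min(23, 6) = 6.
Compute A + B mod 23 directly:
a = 15: 15+0=15, 15+6=21, 15+11=3, 15+20=12
a = 16: 16+0=16, 16+6=22, 16+11=4, 16+20=13
a = 18: 18+0=18, 18+6=1, 18+11=6, 18+20=15
A + B = {1, 3, 4, 6, 12, 13, 15, 16, 18, 21, 22}, so |A + B| = 11.
Verify: 11 ≥ 6? Yes ✓.

CD lower bound = 6, actual |A + B| = 11.


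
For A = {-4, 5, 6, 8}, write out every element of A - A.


A - A = {a - a' : a, a' ∈ A}.
Compute a - a' for each ordered pair (a, a'):
a = -4: -4--4=0, -4-5=-9, -4-6=-10, -4-8=-12
a = 5: 5--4=9, 5-5=0, 5-6=-1, 5-8=-3
a = 6: 6--4=10, 6-5=1, 6-6=0, 6-8=-2
a = 8: 8--4=12, 8-5=3, 8-6=2, 8-8=0
Collecting distinct values (and noting 0 appears from a-a):
A - A = {-12, -10, -9, -3, -2, -1, 0, 1, 2, 3, 9, 10, 12}
|A - A| = 13

A - A = {-12, -10, -9, -3, -2, -1, 0, 1, 2, 3, 9, 10, 12}


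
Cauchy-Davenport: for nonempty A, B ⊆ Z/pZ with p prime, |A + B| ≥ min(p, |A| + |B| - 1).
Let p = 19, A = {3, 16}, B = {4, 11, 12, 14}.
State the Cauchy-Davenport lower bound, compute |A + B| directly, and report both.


Cauchy-Davenport: |A + B| ≥ min(p, |A| + |B| - 1) for A, B nonempty in Z/pZ.
|A| = 2, |B| = 4, p = 19.
CD lower bound = min(19, 2 + 4 - 1) = min(19, 5) = 5.
Compute A + B mod 19 directly:
a = 3: 3+4=7, 3+11=14, 3+12=15, 3+14=17
a = 16: 16+4=1, 16+11=8, 16+12=9, 16+14=11
A + B = {1, 7, 8, 9, 11, 14, 15, 17}, so |A + B| = 8.
Verify: 8 ≥ 5? Yes ✓.

CD lower bound = 5, actual |A + B| = 8.


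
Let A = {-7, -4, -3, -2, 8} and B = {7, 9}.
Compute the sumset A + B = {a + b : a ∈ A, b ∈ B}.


A + B = {a + b : a ∈ A, b ∈ B}.
Enumerate all |A|·|B| = 5·2 = 10 pairs (a, b) and collect distinct sums.
a = -7: -7+7=0, -7+9=2
a = -4: -4+7=3, -4+9=5
a = -3: -3+7=4, -3+9=6
a = -2: -2+7=5, -2+9=7
a = 8: 8+7=15, 8+9=17
Collecting distinct sums: A + B = {0, 2, 3, 4, 5, 6, 7, 15, 17}
|A + B| = 9

A + B = {0, 2, 3, 4, 5, 6, 7, 15, 17}


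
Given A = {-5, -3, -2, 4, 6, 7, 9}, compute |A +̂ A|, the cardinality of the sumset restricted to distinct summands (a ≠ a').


Restricted sumset: A +̂ A = {a + a' : a ∈ A, a' ∈ A, a ≠ a'}.
Equivalently, take A + A and drop any sum 2a that is achievable ONLY as a + a for a ∈ A (i.e. sums representable only with equal summands).
Enumerate pairs (a, a') with a < a' (symmetric, so each unordered pair gives one sum; this covers all a ≠ a'):
  -5 + -3 = -8
  -5 + -2 = -7
  -5 + 4 = -1
  -5 + 6 = 1
  -5 + 7 = 2
  -5 + 9 = 4
  -3 + -2 = -5
  -3 + 4 = 1
  -3 + 6 = 3
  -3 + 7 = 4
  -3 + 9 = 6
  -2 + 4 = 2
  -2 + 6 = 4
  -2 + 7 = 5
  -2 + 9 = 7
  4 + 6 = 10
  4 + 7 = 11
  4 + 9 = 13
  6 + 7 = 13
  6 + 9 = 15
  7 + 9 = 16
Collected distinct sums: {-8, -7, -5, -1, 1, 2, 3, 4, 5, 6, 7, 10, 11, 13, 15, 16}
|A +̂ A| = 16
(Reference bound: |A +̂ A| ≥ 2|A| - 3 for |A| ≥ 2, with |A| = 7 giving ≥ 11.)

|A +̂ A| = 16


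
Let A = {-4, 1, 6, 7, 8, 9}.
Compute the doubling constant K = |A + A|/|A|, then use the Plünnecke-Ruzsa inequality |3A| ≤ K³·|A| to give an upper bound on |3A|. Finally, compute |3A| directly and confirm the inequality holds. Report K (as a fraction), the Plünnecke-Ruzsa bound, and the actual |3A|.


|A| = 6.
Step 1: Compute A + A by enumerating all 36 pairs.
A + A = {-8, -3, 2, 3, 4, 5, 7, 8, 9, 10, 12, 13, 14, 15, 16, 17, 18}, so |A + A| = 17.
Step 2: Doubling constant K = |A + A|/|A| = 17/6 = 17/6 ≈ 2.8333.
Step 3: Plünnecke-Ruzsa gives |3A| ≤ K³·|A| = (2.8333)³ · 6 ≈ 136.4722.
Step 4: Compute 3A = A + A + A directly by enumerating all triples (a,b,c) ∈ A³; |3A| = 30.
Step 5: Check 30 ≤ 136.4722? Yes ✓.

K = 17/6, Plünnecke-Ruzsa bound K³|A| ≈ 136.4722, |3A| = 30, inequality holds.


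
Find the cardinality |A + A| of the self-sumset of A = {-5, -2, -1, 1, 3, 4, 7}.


A + A = {a + a' : a, a' ∈ A}; |A| = 7.
General bounds: 2|A| - 1 ≤ |A + A| ≤ |A|(|A|+1)/2, i.e. 13 ≤ |A + A| ≤ 28.
Lower bound 2|A|-1 is attained iff A is an arithmetic progression.
Enumerate sums a + a' for a ≤ a' (symmetric, so this suffices):
a = -5: -5+-5=-10, -5+-2=-7, -5+-1=-6, -5+1=-4, -5+3=-2, -5+4=-1, -5+7=2
a = -2: -2+-2=-4, -2+-1=-3, -2+1=-1, -2+3=1, -2+4=2, -2+7=5
a = -1: -1+-1=-2, -1+1=0, -1+3=2, -1+4=3, -1+7=6
a = 1: 1+1=2, 1+3=4, 1+4=5, 1+7=8
a = 3: 3+3=6, 3+4=7, 3+7=10
a = 4: 4+4=8, 4+7=11
a = 7: 7+7=14
Distinct sums: {-10, -7, -6, -4, -3, -2, -1, 0, 1, 2, 3, 4, 5, 6, 7, 8, 10, 11, 14}
|A + A| = 19

|A + A| = 19


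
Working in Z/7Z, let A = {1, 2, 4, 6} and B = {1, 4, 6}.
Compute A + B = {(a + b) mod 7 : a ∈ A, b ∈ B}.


Work in Z/7Z: reduce every sum a + b modulo 7.
Enumerate all 12 pairs:
a = 1: 1+1=2, 1+4=5, 1+6=0
a = 2: 2+1=3, 2+4=6, 2+6=1
a = 4: 4+1=5, 4+4=1, 4+6=3
a = 6: 6+1=0, 6+4=3, 6+6=5
Distinct residues collected: {0, 1, 2, 3, 5, 6}
|A + B| = 6 (out of 7 total residues).

A + B = {0, 1, 2, 3, 5, 6}


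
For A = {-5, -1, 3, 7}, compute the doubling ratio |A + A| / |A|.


|A| = 4.
Compute A + A by enumerating all 16 pairs.
A + A = {-10, -6, -2, 2, 6, 10, 14}, so |A + A| = 7.
K = |A + A| / |A| = 7/4 (already in lowest terms) ≈ 1.7500.
Reference: AP of size 4 gives K = 7/4 ≈ 1.7500; a fully generic set of size 4 gives K ≈ 2.5000.

|A| = 4, |A + A| = 7, K = 7/4.


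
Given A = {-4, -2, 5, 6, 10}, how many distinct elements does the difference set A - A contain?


A - A = {a - a' : a, a' ∈ A}; |A| = 5.
Bounds: 2|A|-1 ≤ |A - A| ≤ |A|² - |A| + 1, i.e. 9 ≤ |A - A| ≤ 21.
Note: 0 ∈ A - A always (from a - a). The set is symmetric: if d ∈ A - A then -d ∈ A - A.
Enumerate nonzero differences d = a - a' with a > a' (then include -d):
Positive differences: {1, 2, 4, 5, 7, 8, 9, 10, 12, 14}
Full difference set: {0} ∪ (positive diffs) ∪ (negative diffs).
|A - A| = 1 + 2·10 = 21 (matches direct enumeration: 21).

|A - A| = 21


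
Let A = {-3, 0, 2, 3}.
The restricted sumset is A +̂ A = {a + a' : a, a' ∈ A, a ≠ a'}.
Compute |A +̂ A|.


Restricted sumset: A +̂ A = {a + a' : a ∈ A, a' ∈ A, a ≠ a'}.
Equivalently, take A + A and drop any sum 2a that is achievable ONLY as a + a for a ∈ A (i.e. sums representable only with equal summands).
Enumerate pairs (a, a') with a < a' (symmetric, so each unordered pair gives one sum; this covers all a ≠ a'):
  -3 + 0 = -3
  -3 + 2 = -1
  -3 + 3 = 0
  0 + 2 = 2
  0 + 3 = 3
  2 + 3 = 5
Collected distinct sums: {-3, -1, 0, 2, 3, 5}
|A +̂ A| = 6
(Reference bound: |A +̂ A| ≥ 2|A| - 3 for |A| ≥ 2, with |A| = 4 giving ≥ 5.)

|A +̂ A| = 6


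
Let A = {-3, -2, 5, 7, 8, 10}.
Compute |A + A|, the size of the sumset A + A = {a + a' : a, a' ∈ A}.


A + A = {a + a' : a, a' ∈ A}; |A| = 6.
General bounds: 2|A| - 1 ≤ |A + A| ≤ |A|(|A|+1)/2, i.e. 11 ≤ |A + A| ≤ 21.
Lower bound 2|A|-1 is attained iff A is an arithmetic progression.
Enumerate sums a + a' for a ≤ a' (symmetric, so this suffices):
a = -3: -3+-3=-6, -3+-2=-5, -3+5=2, -3+7=4, -3+8=5, -3+10=7
a = -2: -2+-2=-4, -2+5=3, -2+7=5, -2+8=6, -2+10=8
a = 5: 5+5=10, 5+7=12, 5+8=13, 5+10=15
a = 7: 7+7=14, 7+8=15, 7+10=17
a = 8: 8+8=16, 8+10=18
a = 10: 10+10=20
Distinct sums: {-6, -5, -4, 2, 3, 4, 5, 6, 7, 8, 10, 12, 13, 14, 15, 16, 17, 18, 20}
|A + A| = 19

|A + A| = 19


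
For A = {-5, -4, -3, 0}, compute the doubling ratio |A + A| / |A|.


|A| = 4.
Compute A + A by enumerating all 16 pairs.
A + A = {-10, -9, -8, -7, -6, -5, -4, -3, 0}, so |A + A| = 9.
K = |A + A| / |A| = 9/4 (already in lowest terms) ≈ 2.2500.
Reference: AP of size 4 gives K = 7/4 ≈ 1.7500; a fully generic set of size 4 gives K ≈ 2.5000.

|A| = 4, |A + A| = 9, K = 9/4.


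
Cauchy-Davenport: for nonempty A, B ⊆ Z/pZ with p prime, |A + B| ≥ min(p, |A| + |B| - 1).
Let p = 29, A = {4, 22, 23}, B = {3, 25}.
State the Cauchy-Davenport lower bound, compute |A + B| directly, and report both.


Cauchy-Davenport: |A + B| ≥ min(p, |A| + |B| - 1) for A, B nonempty in Z/pZ.
|A| = 3, |B| = 2, p = 29.
CD lower bound = min(29, 3 + 2 - 1) = min(29, 4) = 4.
Compute A + B mod 29 directly:
a = 4: 4+3=7, 4+25=0
a = 22: 22+3=25, 22+25=18
a = 23: 23+3=26, 23+25=19
A + B = {0, 7, 18, 19, 25, 26}, so |A + B| = 6.
Verify: 6 ≥ 4? Yes ✓.

CD lower bound = 4, actual |A + B| = 6.


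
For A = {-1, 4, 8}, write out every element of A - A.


A - A = {a - a' : a, a' ∈ A}.
Compute a - a' for each ordered pair (a, a'):
a = -1: -1--1=0, -1-4=-5, -1-8=-9
a = 4: 4--1=5, 4-4=0, 4-8=-4
a = 8: 8--1=9, 8-4=4, 8-8=0
Collecting distinct values (and noting 0 appears from a-a):
A - A = {-9, -5, -4, 0, 4, 5, 9}
|A - A| = 7

A - A = {-9, -5, -4, 0, 4, 5, 9}


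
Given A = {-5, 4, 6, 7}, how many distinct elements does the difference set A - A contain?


A - A = {a - a' : a, a' ∈ A}; |A| = 4.
Bounds: 2|A|-1 ≤ |A - A| ≤ |A|² - |A| + 1, i.e. 7 ≤ |A - A| ≤ 13.
Note: 0 ∈ A - A always (from a - a). The set is symmetric: if d ∈ A - A then -d ∈ A - A.
Enumerate nonzero differences d = a - a' with a > a' (then include -d):
Positive differences: {1, 2, 3, 9, 11, 12}
Full difference set: {0} ∪ (positive diffs) ∪ (negative diffs).
|A - A| = 1 + 2·6 = 13 (matches direct enumeration: 13).

|A - A| = 13


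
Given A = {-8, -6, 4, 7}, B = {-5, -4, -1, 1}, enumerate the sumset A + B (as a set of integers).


A + B = {a + b : a ∈ A, b ∈ B}.
Enumerate all |A|·|B| = 4·4 = 16 pairs (a, b) and collect distinct sums.
a = -8: -8+-5=-13, -8+-4=-12, -8+-1=-9, -8+1=-7
a = -6: -6+-5=-11, -6+-4=-10, -6+-1=-7, -6+1=-5
a = 4: 4+-5=-1, 4+-4=0, 4+-1=3, 4+1=5
a = 7: 7+-5=2, 7+-4=3, 7+-1=6, 7+1=8
Collecting distinct sums: A + B = {-13, -12, -11, -10, -9, -7, -5, -1, 0, 2, 3, 5, 6, 8}
|A + B| = 14

A + B = {-13, -12, -11, -10, -9, -7, -5, -1, 0, 2, 3, 5, 6, 8}


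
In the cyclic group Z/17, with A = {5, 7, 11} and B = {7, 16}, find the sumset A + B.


Work in Z/17Z: reduce every sum a + b modulo 17.
Enumerate all 6 pairs:
a = 5: 5+7=12, 5+16=4
a = 7: 7+7=14, 7+16=6
a = 11: 11+7=1, 11+16=10
Distinct residues collected: {1, 4, 6, 10, 12, 14}
|A + B| = 6 (out of 17 total residues).

A + B = {1, 4, 6, 10, 12, 14}


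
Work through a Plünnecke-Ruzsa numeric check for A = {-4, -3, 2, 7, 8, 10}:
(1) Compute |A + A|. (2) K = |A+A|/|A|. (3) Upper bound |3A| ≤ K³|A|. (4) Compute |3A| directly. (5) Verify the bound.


|A| = 6.
Step 1: Compute A + A by enumerating all 36 pairs.
A + A = {-8, -7, -6, -2, -1, 3, 4, 5, 6, 7, 9, 10, 12, 14, 15, 16, 17, 18, 20}, so |A + A| = 19.
Step 2: Doubling constant K = |A + A|/|A| = 19/6 = 19/6 ≈ 3.1667.
Step 3: Plünnecke-Ruzsa gives |3A| ≤ K³·|A| = (3.1667)³ · 6 ≈ 190.5278.
Step 4: Compute 3A = A + A + A directly by enumerating all triples (a,b,c) ∈ A³; |3A| = 38.
Step 5: Check 38 ≤ 190.5278? Yes ✓.

K = 19/6, Plünnecke-Ruzsa bound K³|A| ≈ 190.5278, |3A| = 38, inequality holds.


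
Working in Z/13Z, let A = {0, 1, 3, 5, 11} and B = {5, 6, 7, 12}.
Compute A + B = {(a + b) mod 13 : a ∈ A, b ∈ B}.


Work in Z/13Z: reduce every sum a + b modulo 13.
Enumerate all 20 pairs:
a = 0: 0+5=5, 0+6=6, 0+7=7, 0+12=12
a = 1: 1+5=6, 1+6=7, 1+7=8, 1+12=0
a = 3: 3+5=8, 3+6=9, 3+7=10, 3+12=2
a = 5: 5+5=10, 5+6=11, 5+7=12, 5+12=4
a = 11: 11+5=3, 11+6=4, 11+7=5, 11+12=10
Distinct residues collected: {0, 2, 3, 4, 5, 6, 7, 8, 9, 10, 11, 12}
|A + B| = 12 (out of 13 total residues).

A + B = {0, 2, 3, 4, 5, 6, 7, 8, 9, 10, 11, 12}


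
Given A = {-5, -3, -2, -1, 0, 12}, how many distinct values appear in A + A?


A + A = {a + a' : a, a' ∈ A}; |A| = 6.
General bounds: 2|A| - 1 ≤ |A + A| ≤ |A|(|A|+1)/2, i.e. 11 ≤ |A + A| ≤ 21.
Lower bound 2|A|-1 is attained iff A is an arithmetic progression.
Enumerate sums a + a' for a ≤ a' (symmetric, so this suffices):
a = -5: -5+-5=-10, -5+-3=-8, -5+-2=-7, -5+-1=-6, -5+0=-5, -5+12=7
a = -3: -3+-3=-6, -3+-2=-5, -3+-1=-4, -3+0=-3, -3+12=9
a = -2: -2+-2=-4, -2+-1=-3, -2+0=-2, -2+12=10
a = -1: -1+-1=-2, -1+0=-1, -1+12=11
a = 0: 0+0=0, 0+12=12
a = 12: 12+12=24
Distinct sums: {-10, -8, -7, -6, -5, -4, -3, -2, -1, 0, 7, 9, 10, 11, 12, 24}
|A + A| = 16

|A + A| = 16
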